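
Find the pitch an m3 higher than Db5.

The third takes the letter from D up to F.
A minor third is 3 semitones; 3 semitones up from Db5 gives Fb5.

Fb5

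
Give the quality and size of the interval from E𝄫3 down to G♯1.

dd13

Descending from Ebb3 to G#1 is the same interval as ascending G#1 to Ebb3.
G to E spans six letter names (G-A-B-C-D-E), plus an octave: a thirteenth.
G#1 to Ebb3 spans 18 semitones — three semitones narrower than the major thirteenth (21) — giving a doubly diminished thirteenth.
(Equivalently, a compound doubly diminished sixth: a doubly diminished sixth plus an octave.)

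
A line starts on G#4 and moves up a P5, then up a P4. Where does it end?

G#5

Up a perfect fifth from G#4: D#5 (7 semitones up).
A perfect fourth up from D#5 is G#5.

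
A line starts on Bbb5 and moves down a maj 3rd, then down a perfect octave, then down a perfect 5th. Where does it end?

Cbb4

Down a major third from Bbb5: Gbb5 (4 semitones down).
A perfect octave down from Gbb5 is Gbb4.
Gbb4 down a perfect fifth → Cbb4 (7 semitones).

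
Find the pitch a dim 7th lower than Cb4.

D3

Counting seven letter names down from C lands on D.
Moving 9 semitones down from Cb4 (the size of a diminished seventh) reaches D3.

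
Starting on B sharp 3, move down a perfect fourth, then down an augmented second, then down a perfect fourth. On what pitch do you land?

Down a perfect fourth from B#3: F##3 (5 semitones down).
An augmented second down from F##3 is E3.
Down a perfect fourth from E3: B2 (5 semitones down).

B 2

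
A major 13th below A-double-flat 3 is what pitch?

C-double-flat 2

The thirteenth's letter: A down six letter names plus an octave → C.
Moving 21 semitones down from Abb3 (the size of a major thirteenth) reaches Cbb2.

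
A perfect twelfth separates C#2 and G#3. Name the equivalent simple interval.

Take out an octave (7 from the number): 12 − 7 = 5.
So a perfect twelfth is an octave plus a perfect fifth. The quality is unchanged.

perfect fifth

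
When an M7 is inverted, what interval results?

The rule of nine gives the new number: 9 − 7 = 2, so a seventh becomes a second.
The quality also flips — major becomes minor — giving a minor second.

m2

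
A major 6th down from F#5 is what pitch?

A4

Six letter names down from F: A.
A major sixth is 9 semitones; 9 semitones down from F#5 gives A4.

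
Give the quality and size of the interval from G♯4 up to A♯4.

G to A spans two letter names (G-A) — that makes it a second of some quality.
Counting semitones, G#4→A#4 is 2, which is the major second.

M2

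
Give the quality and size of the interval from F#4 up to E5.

minor seventh

F to E spans seven letter names (F-G-A-B-C-D-E) — that makes it a seventh of some quality.
At 10 semitones, F#4→E5 falls one short of a major seventh: minor.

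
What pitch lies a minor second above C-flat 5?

D-double-flat 5

Two letter names up from C: D.
Moving 1 semitone up from Cb5 (the size of a minor second) reaches Dbb5.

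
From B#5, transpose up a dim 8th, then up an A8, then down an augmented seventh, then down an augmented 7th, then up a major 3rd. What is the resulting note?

Fb6

B#5 up a diminished octave → B6 (11 semitones).
Up an augmented octave from B6: B#7 (13 semitones up).
B#7 down an augmented seventh → C7 (12 semitones).
An augmented seventh down from C7 is Dbb6.
A major third up from Dbb6 is Fb6.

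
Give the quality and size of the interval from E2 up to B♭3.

diminished twelfth

E to B spans five letter names (E-F-G-A-B), plus an octave — that makes it a twelfth of some quality.
The perfect twelfth is 19 semitones; here we have 18, one semitone narrower: diminished.
(Equivalently, a compound diminished fifth: a diminished fifth plus an octave.)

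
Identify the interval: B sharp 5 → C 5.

Descending from B#5 to C5 is the same interval as ascending C5 to B#5.
C to B spans seven letter names (C-D-E-F-G-A-B), so the interval is some kind of seventh.
The major seventh is 11 semitones; here we have 12, one semitone wider: augmented.

augmented seventh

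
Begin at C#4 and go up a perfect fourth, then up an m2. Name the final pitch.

A perfect fourth up from C#4 is F#4.
F#4 up a minor second → G4 (1 semitone).

G4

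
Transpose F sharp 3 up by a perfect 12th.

C sharp 5

Five letters up from F (plus an octave) reaches C.
Moving 19 semitones up from F#3 (the size of a perfect twelfth) reaches C#5.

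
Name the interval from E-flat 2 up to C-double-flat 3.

diminished 6th

E to C spans six letter names (E-F-G-A-B-C): a sixth.
The major sixth is 9 semitones; here we have 7, two semitones narrower: diminished.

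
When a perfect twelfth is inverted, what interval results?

First reduce the compound perfect twelfth to its simple form, a perfect fifth.
Inverted interval numbers add to nine, so a fifth pairs with a fourth (5 + 4 = 9).
Quality inverts too: perfect stays perfect. That makes the inversion a perfect fourth.

perfect 4th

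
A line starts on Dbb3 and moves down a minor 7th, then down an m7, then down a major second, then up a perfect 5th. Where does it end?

Dbb3 down a minor seventh → Ebb2 (10 semitones).
Down a minor seventh from Ebb2: Fb1 (10 semitones down).
Fb1 down a major second → Ebb1 (2 semitones).
A perfect fifth up from Ebb1 is Bbb1.

Bbb1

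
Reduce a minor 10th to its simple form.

Subtracting seven from the interval number removes an octave: 10 − 7 = 3.
Quality carries through unchanged, so the simple form is a minor third.

minor third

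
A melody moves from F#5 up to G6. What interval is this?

F to G spans two letter names (F-G), plus an octave: a ninth.
F#5 to G6 is 13 semitones, a half step short of the major ninth (14), so this is minor.
(Equivalently, a compound minor second: a minor second plus an octave.)

m9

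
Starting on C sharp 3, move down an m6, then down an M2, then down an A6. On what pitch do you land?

F 1

C#3 down a minor sixth → E#2 (8 semitones).
E#2 down a major second → D#2 (2 semitones).
Down an augmented sixth from D#2: F1 (10 semitones down).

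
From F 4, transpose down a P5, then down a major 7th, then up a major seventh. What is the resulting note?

A perfect fifth down from F4 is Bb3.
Down a major seventh from Bb3: Cb3 (11 semitones down).
Cb3 up a major seventh → Bb3 (11 semitones).

B flat 3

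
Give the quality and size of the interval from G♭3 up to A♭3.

major 2nd

G to A spans two letter names (G-A): a second.
Gb3 to Ab3 is 2 semitones, matching the major second exactly, so the quality is major.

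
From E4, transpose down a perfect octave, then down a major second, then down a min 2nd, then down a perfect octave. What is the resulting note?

C#2

Down a perfect octave from E4: E3 (12 semitones down).
Down a major second from E3: D3 (2 semitones down).
D3 down a minor second → C#3 (1 semitone).
C#3 down a perfect octave → C#2 (12 semitones).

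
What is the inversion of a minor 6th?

Interval numbers invert to sum to nine: 6 + 3 = 9, so a sixth inverts to a third.
Quality inverts too: minor becomes major. That makes the inversion a major third.

major 3rd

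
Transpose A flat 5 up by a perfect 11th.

Counting four letter names plus an octave up from A lands on D.
A perfect eleventh spans 17 semitones, so from Ab5 the target pitch is Db7.

D flat 7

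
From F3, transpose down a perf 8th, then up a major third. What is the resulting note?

A2

F3 down a perfect octave → F2 (12 semitones).
Up a major third from F2: A2 (4 semitones up).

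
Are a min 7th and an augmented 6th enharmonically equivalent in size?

Yes

A minor seventh spans 10 semitones, and an augmented sixth also spans 10 semitones — they're enharmonic.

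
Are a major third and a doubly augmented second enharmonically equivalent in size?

A major third spans 4 semitones, and a doubly augmented second also spans 4 semitones — they're enharmonic.

Yes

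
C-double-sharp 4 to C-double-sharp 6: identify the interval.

C to C is the same letter name, plus 2 octaves, so the interval is some kind of fifteenth.
Counting semitones, C##4→C##6 is 24, which is the perfect fifteenth.
(Equivalently, a compound perfect octave: a perfect octave plus an octave.)

perfect fifteenth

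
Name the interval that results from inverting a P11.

First reduce the compound perfect eleventh to its simple form, a perfect fourth.
Inverted interval numbers add to nine, so a fourth pairs with a fifth (4 + 5 = 9).
The quality also flips — perfect stays perfect — giving a perfect fifth.

perfect 5th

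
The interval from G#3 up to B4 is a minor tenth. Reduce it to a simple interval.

Take out an octave (7 from the number): 10 − 7 = 3.
So a minor tenth is an octave plus a minor third. The quality is unchanged.

minor third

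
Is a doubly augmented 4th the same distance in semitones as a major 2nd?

A doubly augmented fourth is 7 semitones but a major second is 2 semitones — different sizes.

No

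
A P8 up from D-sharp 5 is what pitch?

D-sharp 6

The letter stays D (same as the start), shifted an octave up.
Moving 12 semitones up from D#5 (the size of a perfect octave) reaches D#6.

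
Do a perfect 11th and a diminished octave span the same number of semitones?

No

17 semitones (perfect eleventh) vs 11 semitones (diminished octave): not equal.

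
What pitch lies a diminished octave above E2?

For an octave the letter name doesn't change: still E, an octave up.
A diminished octave is 11 semitones; 11 semitones up from E2 gives Eb3.

Eb3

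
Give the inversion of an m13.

major 3rd

First reduce the compound minor thirteenth to its simple form, a minor sixth.
Inverted interval numbers add to nine, so a sixth pairs with a third (6 + 3 = 9).
The quality also flips — minor becomes major — giving a major third.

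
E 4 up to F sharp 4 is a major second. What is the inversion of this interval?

minor 7th

Interval numbers invert to sum to nine: 2 + 7 = 9, so a second inverts to a seventh.
Quality inverts too: major becomes minor. That makes the inversion a minor seventh.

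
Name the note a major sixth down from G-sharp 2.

Counting six letter names down from G lands on B.
Moving 9 semitones down from G#2 (the size of a major sixth) reaches B1.

B 1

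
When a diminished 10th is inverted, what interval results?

First reduce the compound diminished tenth to its simple form, a diminished third.
Inverted interval numbers add to nine, so a third pairs with a sixth (3 + 6 = 9).
The quality also flips — diminished becomes augmented — giving an augmented sixth.

A6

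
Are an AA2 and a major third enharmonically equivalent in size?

Yes

A doubly augmented second spans 4 semitones, and a major third also spans 4 semitones — they're enharmonic.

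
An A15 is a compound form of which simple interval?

Subtracting seven from the interval number removes an octave: 15 − 7 = 8.
That makes an augmented fifteenth a compound augmented octave — an octave plus an augmented octave.

A8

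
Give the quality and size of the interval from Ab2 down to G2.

m2

Descending from Ab2 to G2 is the same interval as ascending G2 to Ab2.
G to A spans two letter names (G-A) — that makes it a second of some quality.
At 1 semitone, G2→Ab2 falls one short of a major second: minor.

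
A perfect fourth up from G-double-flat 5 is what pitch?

C-double-flat 6

Counting four letter names up from G lands on C.
A perfect fourth spans 5 semitones, so from Gbb5 the target pitch is Cbb6.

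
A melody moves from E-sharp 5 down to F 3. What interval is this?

A14

Descending from E#5 to F3 is the same interval as ascending F3 to E#5.
F to E spans seven letter names (F-G-A-B-C-D-E), plus an octave, so the interval is some kind of fourteenth.
A major fourteenth would be 23 semitones; F3 to E#5 is 24, one semitone wider, so the interval is augmented.
(Equivalently, a compound augmented seventh: an augmented seventh plus an octave.)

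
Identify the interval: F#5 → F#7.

perfect 15th

F to F is the same letter name, plus 2 octaves: a fifteenth.
Counting semitones, F#5→F#7 is 24, which is the perfect fifteenth.
(Equivalently, a compound perfect octave: a perfect octave plus an octave.)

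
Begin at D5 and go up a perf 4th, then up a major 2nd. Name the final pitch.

A5

D5 up a perfect fourth → G5 (5 semitones).
A major second up from G5 is A5.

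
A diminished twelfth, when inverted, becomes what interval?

First reduce the compound diminished twelfth to its simple form, a diminished fifth.
Interval numbers invert to sum to nine: 5 + 4 = 9, so a fifth inverts to a fourth.
Quality inverts too: diminished becomes augmented. That makes the inversion an augmented fourth.

A4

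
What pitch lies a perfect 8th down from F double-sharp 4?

F double-sharp 3

The letter stays F (same as the start), shifted an octave down.
A perfect octave spans 12 semitones, so from F##4 the target pitch is F##3.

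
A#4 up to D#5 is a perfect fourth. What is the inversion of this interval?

The rule of nine gives the new number: 9 − 4 = 5, so a fourth becomes a fifth.
The quality also flips — perfect stays perfect — giving a perfect fifth.

perfect fifth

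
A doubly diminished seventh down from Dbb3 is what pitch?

The seventh takes the letter from D down to E.
A doubly diminished seventh spans 8 semitones, so from Dbb3 the target pitch is E2.

E2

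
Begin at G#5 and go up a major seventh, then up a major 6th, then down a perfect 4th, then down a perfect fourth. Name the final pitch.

E##6

A major seventh up from G#5 is F##6.
Up a major sixth from F##6: D##7 (9 semitones up).
Down a perfect fourth from D##7: A##6 (5 semitones down).
Down a perfect fourth from A##6: E##6 (5 semitones down).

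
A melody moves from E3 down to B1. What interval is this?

Descending from E3 to B1 is the same interval as ascending B1 to E3.
B to E spans four letter names (B-C-D-E), plus an octave: an eleventh.
Counting semitones, B1→E3 is 17, which is the perfect eleventh.
(Equivalently, a compound perfect fourth: a perfect fourth plus an octave.)

perfect 11th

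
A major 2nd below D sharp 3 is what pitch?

The second takes the letter from D down to C.
A major second spans 2 semitones, so from D#3 the target pitch is C#3.

C sharp 3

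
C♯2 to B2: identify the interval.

C to B spans seven letter names (C-D-E-F-G-A-B), so the interval is some kind of seventh.
A major seventh would be 11 semitones, but C#2 to B2 is 10 — one semitone narrower, making it a minor seventh.

minor seventh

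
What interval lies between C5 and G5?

C to G spans five letter names (C-D-E-F-G): a fifth.
Counting semitones, C5→G5 is 7, which is the perfect fifth.

perfect fifth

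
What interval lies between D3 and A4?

P12

D to A spans five letter names (D-E-F-G-A), plus an octave — that makes it a twelfth of some quality.
The perfect twelfth spans 19 semitones, and D3 to A4 is exactly 19 semitones — so this is a perfect twelfth.
(Equivalently, a compound perfect fifth: a perfect fifth plus an octave.)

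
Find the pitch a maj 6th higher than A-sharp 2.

Counting six letter names up from A lands on F.
A major sixth is 9 semitones; 9 semitones up from A#2 gives F##3.

F-double-sharp 3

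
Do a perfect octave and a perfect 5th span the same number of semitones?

12 semitones (perfect octave) vs 7 semitones (perfect fifth): not equal.

No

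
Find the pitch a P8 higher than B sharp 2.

An octave keeps the letter name B, an octave up from B.
Moving 12 semitones up from B#2 (the size of a perfect octave) reaches B#3.

B sharp 3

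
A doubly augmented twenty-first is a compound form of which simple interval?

AA7

Subtracting seven from the interval number removes an octave: 21 − 14 = 7.
So a doubly augmented twenty-first is 2 octaves plus a doubly augmented seventh. The quality is unchanged.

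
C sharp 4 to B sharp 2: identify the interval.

Descending from C#4 to B#2 is the same interval as ascending B#2 to C#4.
B to C spans two letter names (B-C), plus an octave: a ninth.
At 13 semitones, B#2→C#4 falls one short of a major ninth: minor.
(Equivalently, a compound minor second: a minor second plus an octave.)

minor 9th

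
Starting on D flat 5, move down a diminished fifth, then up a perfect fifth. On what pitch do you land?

D 5

A diminished fifth down from Db5 is G4.
G4 up a perfect fifth → D5 (7 semitones).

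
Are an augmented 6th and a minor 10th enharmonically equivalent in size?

No

An augmented sixth is 10 semitones but a minor tenth is 15 semitones — different sizes.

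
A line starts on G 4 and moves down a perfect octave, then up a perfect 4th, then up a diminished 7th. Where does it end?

A perfect octave down from G4 is G3.
G3 up a perfect fourth → C4 (5 semitones).
A diminished seventh up from C4 is Bbb4.

B double-flat 4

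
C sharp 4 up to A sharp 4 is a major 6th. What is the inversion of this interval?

minor 3rd

Interval numbers invert to sum to nine: 6 + 3 = 9, so a sixth inverts to a third.
And major becomes minor under inversion, so we get a minor third.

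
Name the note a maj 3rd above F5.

Three letter names up from F: A.
Moving 4 semitones up from F5 (the size of a major third) reaches A5.

A5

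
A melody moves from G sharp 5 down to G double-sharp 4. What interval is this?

Descending from G#5 to G##4 is the same interval as ascending G##4 to G#5.
G to G is the same letter name, plus an octave, so the interval is some kind of octave.
A perfect octave would be 12 semitones; G##4 to G#5 is 11, one semitone narrower, so the interval is diminished.

diminished octave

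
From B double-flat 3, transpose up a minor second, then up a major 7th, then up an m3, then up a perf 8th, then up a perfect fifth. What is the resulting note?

A double-flat 6

Up a minor second from Bbb3: Cbb4 (1 semitone up).
Cbb4 up a major seventh → Bbb4 (11 semitones).
Up a minor third from Bbb4: Dbb5 (3 semitones up).
Up a perfect octave from Dbb5: Dbb6 (12 semitones up).
A perfect fifth up from Dbb6 is Abb6.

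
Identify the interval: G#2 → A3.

G to A spans two letter names (G-A), plus an octave, so the interval is some kind of ninth.
G#2 to A3 is 13 semitones, a half step short of the major ninth (14), so this is minor.
(Equivalently, a compound minor second: a minor second plus an octave.)

minor 9th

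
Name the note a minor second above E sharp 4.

F sharp 4

The second takes the letter from E up to F.
A minor second is 1 semitone; 1 semitone up from E#4 gives F#4.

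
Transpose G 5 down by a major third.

The third takes the letter from G down to E.
Moving 4 semitones down from G5 (the size of a major third) reaches Eb5.

E-flat 5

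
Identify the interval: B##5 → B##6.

B to B is the same letter name, plus an octave, so the interval is some kind of octave.
Counting semitones, B##5→B##6 is 12, which is the perfect octave.

perfect octave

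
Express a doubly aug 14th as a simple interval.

Take out an octave (7 from the number): 14 − 7 = 7.
That makes a doubly augmented fourteenth a compound doubly augmented seventh — an octave plus a doubly augmented seventh.

doubly augmented seventh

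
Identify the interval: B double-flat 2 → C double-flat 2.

major seventh

Descending from Bbb2 to Cbb2 is the same interval as ascending Cbb2 to Bbb2.
C to B spans seven letter names (C-D-E-F-G-A-B), so the interval is some kind of seventh.
The major seventh spans 11 semitones, and Cbb2 to Bbb2 is exactly 11 semitones — so this is a major seventh.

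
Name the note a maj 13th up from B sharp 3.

G double-sharp 5

Counting six letter names plus an octave up from B lands on G.
Moving 21 semitones up from B#3 (the size of a major thirteenth) reaches G##5.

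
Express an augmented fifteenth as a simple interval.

augmented 8th

Subtracting seven from the interval number removes an octave: 15 − 7 = 8.
So an augmented fifteenth is an octave plus an augmented octave. The quality is unchanged.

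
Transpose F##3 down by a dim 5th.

The fifth takes the letter from F down to B.
A diminished fifth is 6 semitones; 6 semitones down from F##3 gives B##2.

B##2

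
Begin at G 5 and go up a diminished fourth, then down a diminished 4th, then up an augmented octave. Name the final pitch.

G sharp 6

A diminished fourth up from G5 is Cb6.
Cb6 down a diminished fourth → G5 (4 semitones).
G5 up an augmented octave → G#6 (13 semitones).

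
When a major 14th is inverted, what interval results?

minor second

First reduce the compound major fourteenth to its simple form, a major seventh.
Interval numbers invert to sum to nine: 7 + 2 = 9, so a seventh inverts to a second.
And major becomes minor under inversion, so we get a minor second.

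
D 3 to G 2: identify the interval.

perfect fifth

Descending from D3 to G2 is the same interval as ascending G2 to D3.
G to D spans five letter names (G-A-B-C-D): a fifth.
The perfect fifth spans 7 semitones, and G2 to D3 is exactly 7 semitones — so this is a perfect fifth.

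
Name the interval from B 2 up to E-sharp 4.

A11

B to E spans four letter names (B-C-D-E), plus an octave: an eleventh.
B2 to E#4 spans 18 semitones — one semitone wider than the perfect eleventh (17) — giving an augmented eleventh.
(Equivalently, a compound augmented fourth: an augmented fourth plus an octave.)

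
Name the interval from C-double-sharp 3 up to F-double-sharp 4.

perfect eleventh

C to F spans four letter names (C-D-E-F), plus an octave, so the interval is some kind of eleventh.
Counting semitones, C##3→F##4 is 17, which is the perfect eleventh.
(Equivalently, a compound perfect fourth: a perfect fourth plus an octave.)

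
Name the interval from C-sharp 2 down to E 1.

Descending from C#2 to E1 is the same interval as ascending E1 to C#2.
E to C spans six letter names (E-F-G-A-B-C) — that makes it a sixth of some quality.
The major sixth spans 9 semitones, and E1 to C#2 is exactly 9 semitones — so this is a major sixth.

major 6th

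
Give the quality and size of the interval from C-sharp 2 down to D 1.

major 7th

Descending from C#2 to D1 is the same interval as ascending D1 to C#2.
D to C spans seven letter names (D-E-F-G-A-B-C) — that makes it a seventh of some quality.
Counting semitones, D1→C#2 is 11, which is the major seventh.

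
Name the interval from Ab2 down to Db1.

Descending from Ab2 to Db1 is the same interval as ascending Db1 to Ab2.
D to A spans five letter names (D-E-F-G-A), plus an octave, so the interval is some kind of twelfth.
Db1 to Ab2 is 19 semitones, matching the perfect twelfth exactly, so the quality is perfect.
(Equivalently, a compound perfect fifth: a perfect fifth plus an octave.)

P12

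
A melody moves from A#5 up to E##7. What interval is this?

A to E spans five letter names (A-B-C-D-E), plus an octave, so the interval is some kind of twelfth.
A#5 to E##7 spans 20 semitones — one semitone wider than the perfect twelfth (19) — giving an augmented twelfth.
(Equivalently, a compound augmented fifth: an augmented fifth plus an octave.)

augmented twelfth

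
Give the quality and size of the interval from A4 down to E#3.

Descending from A4 to E#3 is the same interval as ascending E#3 to A4.
E to A spans four letter names (E-F-G-A), plus an octave: an eleventh.
E#3 to A4 spans 16 semitones — one semitone narrower than the perfect eleventh (17) — giving a diminished eleventh.
(Equivalently, a compound diminished fourth: a diminished fourth plus an octave.)

diminished eleventh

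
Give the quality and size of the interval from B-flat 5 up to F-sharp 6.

augmented fifth

B to F spans five letter names (B-C-D-E-F) — that makes it a fifth of some quality.
A perfect fifth would be 7 semitones; Bb5 to F#6 is 8, one semitone wider, so the interval is augmented.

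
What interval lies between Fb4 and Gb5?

F to G spans two letter names (F-G), plus an octave, so the interval is some kind of ninth.
Counting semitones, Fb4→Gb5 is 14, which is the major ninth.
(Equivalently, a compound major second: a major second plus an octave.)

major ninth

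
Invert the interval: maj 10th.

First reduce the compound major tenth to its simple form, a major third.
Inverted interval numbers add to nine, so a third pairs with a sixth (3 + 6 = 9).
The quality also flips — major becomes minor — giving a minor sixth.

minor sixth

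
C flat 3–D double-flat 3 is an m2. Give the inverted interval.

M7

Interval numbers invert to sum to nine: 2 + 7 = 9, so a second inverts to a seventh.
Quality inverts too: minor becomes major. That makes the inversion a major seventh.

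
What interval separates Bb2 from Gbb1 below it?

Descending from Bb2 to Gbb1 is the same interval as ascending Gbb1 to Bb2.
G to B spans three letter names (G-A-B), plus an octave, so the interval is some kind of tenth.
A major tenth would be 16 semitones; Gbb1 to Bb2 is 17, one semitone wider, so the interval is augmented.
(Equivalently, a compound augmented third: an augmented third plus an octave.)

augmented tenth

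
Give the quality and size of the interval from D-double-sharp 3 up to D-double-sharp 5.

perfect fifteenth

D to D is the same letter name, plus 2 octaves, so the interval is some kind of fifteenth.
Counting semitones, D##3→D##5 is 24, which is the perfect fifteenth.
(Equivalently, a compound perfect octave: a perfect octave plus an octave.)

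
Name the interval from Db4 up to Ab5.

perfect twelfth

D to A spans five letter names (D-E-F-G-A), plus an octave — that makes it a twelfth of some quality.
Counting semitones, Db4→Ab5 is 19, which is the perfect twelfth.
(Equivalently, a compound perfect fifth: a perfect fifth plus an octave.)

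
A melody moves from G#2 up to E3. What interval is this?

G to E spans six letter names (G-A-B-C-D-E): a sixth.
At 8 semitones, G#2→E3 falls one short of a major sixth: minor.

minor 6th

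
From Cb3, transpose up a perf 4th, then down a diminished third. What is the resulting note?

D3

Up a perfect fourth from Cb3: Fb3 (5 semitones up).
Down a diminished third from Fb3: D3 (2 semitones down).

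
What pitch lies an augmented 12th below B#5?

E4

The twelfth's letter: B down five letter names plus an octave → E.
An augmented twelfth is 20 semitones; 20 semitones down from B#5 gives E4.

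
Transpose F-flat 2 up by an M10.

A-flat 3

Three letters up from F (plus an octave) reaches A.
Moving 16 semitones up from Fb2 (the size of a major tenth) reaches Ab3.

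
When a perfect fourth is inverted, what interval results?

Interval numbers invert to sum to nine: 4 + 5 = 9, so a fourth inverts to a fifth.
Quality inverts too: perfect stays perfect. That makes the inversion a perfect fifth.

perfect fifth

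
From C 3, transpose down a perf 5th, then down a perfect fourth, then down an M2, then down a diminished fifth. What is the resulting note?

A perfect fifth down from C3 is F2.
F2 down a perfect fourth → C2 (5 semitones).
C2 down a major second → Bb1 (2 semitones).
A diminished fifth down from Bb1 is E1.

E 1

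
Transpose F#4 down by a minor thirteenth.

A#2

Counting six letter names plus an octave down from F lands on A.
A minor thirteenth is 20 semitones; 20 semitones down from F#4 gives A#2.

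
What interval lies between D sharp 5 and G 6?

diminished eleventh

D to G spans four letter names (D-E-F-G), plus an octave: an eleventh.
D#5 to G6 spans 16 semitones — one semitone narrower than the perfect eleventh (17) — giving a diminished eleventh.
(Equivalently, a compound diminished fourth: a diminished fourth plus an octave.)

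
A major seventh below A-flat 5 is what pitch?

B-double-flat 4

Counting seven letter names down from A lands on B.
Moving 11 semitones down from Ab5 (the size of a major seventh) reaches Bbb4.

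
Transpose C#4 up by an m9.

Two letters up from C (plus an octave) reaches D.
Moving 13 semitones up from C#4 (the size of a minor ninth) reaches D5.

D5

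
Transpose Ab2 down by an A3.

Fbb2

Three letter names down from A: F.
An augmented third spans 5 semitones, so from Ab2 the target pitch is Fbb2.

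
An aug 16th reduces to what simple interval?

A2

Subtracting seven from the interval number removes an octave: 16 − 14 = 2.
That makes an augmented sixteenth a compound augmented second — 2 octaves plus an augmented second.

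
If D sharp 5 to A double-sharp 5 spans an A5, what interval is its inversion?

The rule of nine gives the new number: 9 − 5 = 4, so a fifth becomes a fourth.
The quality also flips — augmented becomes diminished — giving a diminished fourth.

diminished fourth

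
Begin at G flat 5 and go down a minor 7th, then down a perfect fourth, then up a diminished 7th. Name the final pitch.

Down a minor seventh from Gb5: Ab4 (10 semitones down).
Ab4 down a perfect fourth → Eb4 (5 semitones).
A diminished seventh up from Eb4 is Dbb5.

D double-flat 5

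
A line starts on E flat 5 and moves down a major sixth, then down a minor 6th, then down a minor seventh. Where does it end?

C 3

Down a major sixth from Eb5: Gb4 (9 semitones down).
A minor sixth down from Gb4 is Bb3.
Bb3 down a minor seventh → C3 (10 semitones).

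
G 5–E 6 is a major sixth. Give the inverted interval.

minor 3rd

The rule of nine gives the new number: 9 − 6 = 3, so a sixth becomes a third.
Quality inverts too: major becomes minor. That makes the inversion a minor third.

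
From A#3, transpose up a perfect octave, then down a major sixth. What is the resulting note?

C#4

A#3 up a perfect octave → A#4 (12 semitones).
A major sixth down from A#4 is C#4.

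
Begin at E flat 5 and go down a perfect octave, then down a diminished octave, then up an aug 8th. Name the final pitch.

A perfect octave down from Eb5 is Eb4.
A diminished octave down from Eb4 is E3.
E3 up an augmented octave → E#4 (13 semitones).

E sharp 4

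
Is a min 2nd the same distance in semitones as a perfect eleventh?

1 semitone (minor second) vs 17 semitones (perfect eleventh): not equal.

No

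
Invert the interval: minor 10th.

major sixth

First reduce the compound minor tenth to its simple form, a minor third.
Interval numbers invert to sum to nine: 3 + 6 = 9, so a third inverts to a sixth.
Quality inverts too: minor becomes major. That makes the inversion a major sixth.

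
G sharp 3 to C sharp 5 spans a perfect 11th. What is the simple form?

perfect 4th

Subtracting seven from the interval number removes an octave: 11 − 7 = 4.
Quality carries through unchanged, so the simple form is a perfect fourth.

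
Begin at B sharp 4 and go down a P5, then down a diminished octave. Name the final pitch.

E double-sharp 3

B#4 down a perfect fifth → E#4 (7 semitones).
Down a diminished octave from E#4: E##3 (11 semitones down).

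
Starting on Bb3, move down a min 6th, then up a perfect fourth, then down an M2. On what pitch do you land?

F3

A minor sixth down from Bb3 is D3.
A perfect fourth up from D3 is G3.
A major second down from G3 is F3.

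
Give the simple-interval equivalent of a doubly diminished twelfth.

Take out an octave (7 from the number): 12 − 7 = 5.
Quality carries through unchanged, so the simple form is a doubly diminished fifth.

doubly diminished fifth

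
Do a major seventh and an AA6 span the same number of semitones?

Yes

Both span 11 semitones: a major seventh and a doubly augmented sixth are the same chromatic distance.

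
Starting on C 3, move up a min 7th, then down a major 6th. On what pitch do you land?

A minor seventh up from C3 is Bb3.
Bb3 down a major sixth → Db3 (9 semitones).

D flat 3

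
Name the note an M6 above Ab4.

F5

Six letter names up from A: F.
A major sixth spans 9 semitones, so from Ab4 the target pitch is F5.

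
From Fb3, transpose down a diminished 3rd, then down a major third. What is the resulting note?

A diminished third down from Fb3 is D3.
D3 down a major third → Bb2 (4 semitones).

Bb2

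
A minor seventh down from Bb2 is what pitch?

Seven letter names down from B: C.
A minor seventh spans 10 semitones, so from Bb2 the target pitch is C2.

C2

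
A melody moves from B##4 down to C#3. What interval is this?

augmented fourteenth

Descending from B##4 to C#3 is the same interval as ascending C#3 to B##4.
C to B spans seven letter names (C-D-E-F-G-A-B), plus an octave, so the interval is some kind of fourteenth.
A major fourteenth would be 23 semitones; C#3 to B##4 is 24, one semitone wider, so the interval is augmented.
(Equivalently, a compound augmented seventh: an augmented seventh plus an octave.)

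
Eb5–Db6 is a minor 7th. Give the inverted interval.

M2

Interval numbers invert to sum to nine: 7 + 2 = 9, so a seventh inverts to a second.
Quality inverts too: minor becomes major. That makes the inversion a major second.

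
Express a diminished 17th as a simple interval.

Take out 2 octaves (14 from the number): 17 − 14 = 3.
Quality carries through unchanged, so the simple form is a diminished third.

d3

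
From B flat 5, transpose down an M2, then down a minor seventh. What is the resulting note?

B flat 4

Bb5 down a major second → Ab5 (2 semitones).
Ab5 down a minor seventh → Bb4 (10 semitones).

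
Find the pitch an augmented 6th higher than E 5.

The sixth takes the letter from E up to C.
An augmented sixth spans 10 semitones, so from E5 the target pitch is C##6.

C double-sharp 6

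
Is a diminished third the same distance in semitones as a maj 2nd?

Yes

Both span 2 semitones: a diminished third and a major second are the same chromatic distance.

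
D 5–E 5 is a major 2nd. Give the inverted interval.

minor 7th

The rule of nine gives the new number: 9 − 2 = 7, so a second becomes a seventh.
And major becomes minor under inversion, so we get a minor seventh.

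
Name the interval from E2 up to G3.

minor tenth

E to G spans three letter names (E-F-G), plus an octave, so the interval is some kind of tenth.
A major tenth would be 16 semitones, but E2 to G3 is 15 — one semitone narrower, making it a minor tenth.
(Equivalently, a compound minor third: a minor third plus an octave.)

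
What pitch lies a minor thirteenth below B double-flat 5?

Counting six letter names plus an octave down from B lands on D.
A minor thirteenth spans 20 semitones, so from Bbb5 the target pitch is Db4.

D flat 4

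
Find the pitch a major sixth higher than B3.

G#4

Six letter names up from B: G.
A major sixth spans 9 semitones, so from B3 the target pitch is G#4.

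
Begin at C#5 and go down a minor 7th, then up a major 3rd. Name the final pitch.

F##4

A minor seventh down from C#5 is D#4.
A major third up from D#4 is F##4.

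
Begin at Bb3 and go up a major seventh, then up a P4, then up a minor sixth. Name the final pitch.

Bb5

Bb3 up a major seventh → A4 (11 semitones).
A perfect fourth up from A4 is D5.
A minor sixth up from D5 is Bb5.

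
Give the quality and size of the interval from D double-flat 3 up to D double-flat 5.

perfect fifteenth

D to D is the same letter name, plus 2 octaves, so the interval is some kind of fifteenth.
Dbb3 to Dbb5 is 24 semitones, matching the perfect fifteenth exactly, so the quality is perfect.
(Equivalently, a compound perfect octave: a perfect octave plus an octave.)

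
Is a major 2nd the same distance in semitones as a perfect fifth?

2 semitones (major second) vs 7 semitones (perfect fifth): not equal.

No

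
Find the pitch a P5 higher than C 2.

G 2

Five letter names up from C: G.
A perfect fifth spans 7 semitones, so from C2 the target pitch is G2.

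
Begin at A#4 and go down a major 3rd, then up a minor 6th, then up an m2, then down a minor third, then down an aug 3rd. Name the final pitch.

A#4 down a major third → F#4 (4 semitones).
F#4 up a minor sixth → D5 (8 semitones).
D5 up a minor second → Eb5 (1 semitone).
Down a minor third from Eb5: C5 (3 semitones down).
Down an augmented third from C5: Abb4 (5 semitones down).

Abb4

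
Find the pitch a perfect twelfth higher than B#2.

F##4

The twelfth's letter: B up five letter names plus an octave → F.
A perfect twelfth spans 19 semitones, so from B#2 the target pitch is F##4.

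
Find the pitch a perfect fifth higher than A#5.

E#6

Five letter names up from A: E.
A perfect fifth is 7 semitones; 7 semitones up from A#5 gives E#6.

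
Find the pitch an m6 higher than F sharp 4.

D 5

Counting six letter names up from F lands on D.
A minor sixth is 8 semitones; 8 semitones up from F#4 gives D5.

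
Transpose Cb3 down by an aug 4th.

Gbb2

Four letter names down from C: G.
An augmented fourth is 6 semitones; 6 semitones down from Cb3 gives Gbb2.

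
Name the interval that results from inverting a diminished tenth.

augmented sixth

First reduce the compound diminished tenth to its simple form, a diminished third.
Inverted interval numbers add to nine, so a third pairs with a sixth (3 + 6 = 9).
And diminished becomes augmented under inversion, so we get an augmented sixth.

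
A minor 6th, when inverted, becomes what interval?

major 3rd

Interval numbers invert to sum to nine: 6 + 3 = 9, so a sixth inverts to a third.
Quality inverts too: minor becomes major. That makes the inversion a major third.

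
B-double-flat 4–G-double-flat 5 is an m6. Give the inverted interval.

M3

Interval numbers invert to sum to nine: 6 + 3 = 9, so a sixth inverts to a third.
The quality also flips — minor becomes major — giving a major third.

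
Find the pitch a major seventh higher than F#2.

E#3

The seventh takes the letter from F up to E.
Moving 11 semitones up from F#2 (the size of a major seventh) reaches E#3.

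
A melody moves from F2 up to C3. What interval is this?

perfect fifth

F to C spans five letter names (F-G-A-B-C): a fifth.
Counting semitones, F2→C3 is 7, which is the perfect fifth.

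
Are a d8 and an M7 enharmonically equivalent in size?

Yes

A diminished octave = 11 semitones = a major seventh; enharmonically equal.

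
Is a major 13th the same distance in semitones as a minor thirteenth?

No

A major thirteenth is 21 semitones but a minor thirteenth is 20 semitones — different sizes.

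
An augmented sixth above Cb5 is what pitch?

Counting six letter names up from C lands on A.
An augmented sixth is 10 semitones; 10 semitones up from Cb5 gives A5.

A5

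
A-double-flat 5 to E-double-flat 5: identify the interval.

perfect 4th

Descending from Abb5 to Ebb5 is the same interval as ascending Ebb5 to Abb5.
E to A spans four letter names (E-F-G-A), so the interval is some kind of fourth.
Counting semitones, Ebb5→Abb5 is 5, which is the perfect fourth.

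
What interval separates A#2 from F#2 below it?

Descending from A#2 to F#2 is the same interval as ascending F#2 to A#2.
F to A spans three letter names (F-G-A): a third.
Counting semitones, F#2→A#2 is 4, which is the major third.

M3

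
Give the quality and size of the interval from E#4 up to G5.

d10

E to G spans three letter names (E-F-G), plus an octave, so the interval is some kind of tenth.
The major tenth is 16 semitones; here we have 14, two semitones narrower: diminished.
(Equivalently, a compound diminished third: a diminished third plus an octave.)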